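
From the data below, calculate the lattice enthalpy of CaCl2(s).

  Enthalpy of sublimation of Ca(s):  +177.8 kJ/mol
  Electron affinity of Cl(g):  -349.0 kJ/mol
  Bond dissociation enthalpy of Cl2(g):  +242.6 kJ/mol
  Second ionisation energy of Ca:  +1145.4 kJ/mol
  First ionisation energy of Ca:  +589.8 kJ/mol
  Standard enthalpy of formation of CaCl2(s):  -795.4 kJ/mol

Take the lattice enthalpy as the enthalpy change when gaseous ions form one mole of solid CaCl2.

U = -2253.0 kJ/mol

ΔHf° = 1·ΔHsub + 1·(ΣIE) + 1·D(Cl2) + 2·EA + U
-795.4 = 1·(+177.8) + 1·(+1735.2) + 1·(+242.6) + 2·(-349.0) + U
U = -795.4 − (+1457.6) = -2253.0 kJ/mol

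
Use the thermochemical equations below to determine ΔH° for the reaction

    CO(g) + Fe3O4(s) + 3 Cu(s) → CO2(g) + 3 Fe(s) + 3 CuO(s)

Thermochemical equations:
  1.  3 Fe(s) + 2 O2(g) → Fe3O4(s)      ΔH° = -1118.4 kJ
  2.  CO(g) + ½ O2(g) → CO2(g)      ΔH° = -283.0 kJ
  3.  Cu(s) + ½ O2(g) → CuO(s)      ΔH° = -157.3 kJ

eq. 1 reversed (Fe3O4(s) must end up as a reactant): +1118.4 kJ
eq. 2 as written (CO(g) already on the reactant side): -283.0 kJ
eq. 3 × 3 (×3 to match 3 CuO(s) in the target): (3)·(-157.3) = -471.9 kJ
Summing the manipulated equations, ΔH° = (+1118.4) + (-283.0) + (-471.9) = 363.5 kJ

ΔH° = 363.5 kJ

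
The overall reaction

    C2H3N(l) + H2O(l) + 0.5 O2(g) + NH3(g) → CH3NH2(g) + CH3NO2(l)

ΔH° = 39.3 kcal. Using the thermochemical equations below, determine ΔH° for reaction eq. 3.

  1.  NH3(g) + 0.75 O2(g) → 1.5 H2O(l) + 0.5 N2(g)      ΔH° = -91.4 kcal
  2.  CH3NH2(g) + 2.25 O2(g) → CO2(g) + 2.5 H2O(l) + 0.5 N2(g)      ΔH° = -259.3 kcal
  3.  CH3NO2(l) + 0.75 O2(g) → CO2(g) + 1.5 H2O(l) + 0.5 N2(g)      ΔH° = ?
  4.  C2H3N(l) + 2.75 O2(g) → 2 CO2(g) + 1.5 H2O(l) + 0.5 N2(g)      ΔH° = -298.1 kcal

ΔH° = -169.5 kcal

eq. 1 as written (NH3(g) already on the reactant side): -91.4 kcal
eq. 2 reversed (CH3NH2(g) must end up as a product): +259.3 kcal
eq. 3 reversed (reverse to put CH3NO2(l) on the product side): contributes −x
eq. 4 as written (C2H3N(l) already on the reactant side): -298.1 kcal
+39.3 = (-91.4) + (+259.3) + (-298.1) − x
x = (+39.3 − (-130.2)) / (-1) = -169.5 kcal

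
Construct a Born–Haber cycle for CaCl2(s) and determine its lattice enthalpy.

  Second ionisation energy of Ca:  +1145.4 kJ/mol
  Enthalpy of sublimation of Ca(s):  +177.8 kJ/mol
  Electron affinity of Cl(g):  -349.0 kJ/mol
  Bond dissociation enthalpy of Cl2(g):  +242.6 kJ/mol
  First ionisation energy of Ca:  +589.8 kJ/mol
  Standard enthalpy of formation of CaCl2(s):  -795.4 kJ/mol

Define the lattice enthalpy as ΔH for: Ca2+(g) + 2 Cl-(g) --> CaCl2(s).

U = -2253.0 kJ/mol

ΔHf° = 1·ΔHsub + 1·(ΣIE) + 1·D(Cl2) + 2·EA + U
-795.4 = 1·(+177.8) + 1·(+1735.2) + 1·(+242.6) + 2·(-349.0) + U
U = -795.4 − (+1457.6) = -2253.0 kJ/mol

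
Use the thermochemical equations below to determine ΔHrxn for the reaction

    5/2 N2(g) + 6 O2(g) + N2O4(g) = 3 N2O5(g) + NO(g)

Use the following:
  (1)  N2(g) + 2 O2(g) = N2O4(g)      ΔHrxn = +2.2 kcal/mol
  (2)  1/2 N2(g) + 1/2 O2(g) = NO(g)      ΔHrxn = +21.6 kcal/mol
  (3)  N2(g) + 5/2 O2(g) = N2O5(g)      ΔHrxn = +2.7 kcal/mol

ΔHrxn = 27.5 kcal/mol

(1) reversed: -2.2 kcal/mol
(2) as written: +21.6 kcal/mol
(3) × 3: (3)·(+2.7) = +8.1 kcal/mol
ΔHrxn = (-1)·(+2.2) + (1)·(+21.6) + (3)·(+2.7) = 27.5 kcal/mol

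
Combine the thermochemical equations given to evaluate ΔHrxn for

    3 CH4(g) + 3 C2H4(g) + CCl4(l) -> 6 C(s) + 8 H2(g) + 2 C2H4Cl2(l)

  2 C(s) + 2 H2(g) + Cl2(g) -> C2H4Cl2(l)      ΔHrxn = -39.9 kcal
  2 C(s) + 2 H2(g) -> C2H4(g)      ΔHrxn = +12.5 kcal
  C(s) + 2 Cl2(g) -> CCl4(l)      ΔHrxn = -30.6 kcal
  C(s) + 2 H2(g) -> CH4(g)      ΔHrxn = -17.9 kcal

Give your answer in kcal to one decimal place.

ΔHrxn = -33.0 kcal

equation 1 × 2 (scale by 2 for the 2 C2H4Cl2(l)): (2)·(-39.9) = -79.8 kcal
equation 2 reversed and × 3 (reverse to put C2H4(g) on the reactant side; ×3 to match 3 C2H4(g) in the target): (-3)·(+12.5) = -37.5 kcal
equation 3 reversed (CCl4(l) must end up as a reactant): +30.6 kcal
equation 4 reversed and × 3 (CH4(g) must end up as a reactant; scale by 3 for the 3 CH4(g)): (-3)·(-17.9) = +53.7 kcal
Summing the manipulated equations, ΔHrxn = (-79.8) + (-37.5) + (+30.6) + (+53.7) = -33.0 kcal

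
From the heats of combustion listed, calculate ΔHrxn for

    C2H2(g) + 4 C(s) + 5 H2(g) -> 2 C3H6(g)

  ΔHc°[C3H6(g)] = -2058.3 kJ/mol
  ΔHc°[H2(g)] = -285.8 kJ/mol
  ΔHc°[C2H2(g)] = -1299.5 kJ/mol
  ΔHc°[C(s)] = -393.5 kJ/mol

ΔHrxn = -185.9 kJ/mol

Using ΔH = Σ nΔHc°(reactants) − Σ nΔHc°(products):
= [1·(-1299.5) + 4·(-393.5) + 5·(-285.8)] − [2·(-2058.3)]
= -185.9 kJ/mol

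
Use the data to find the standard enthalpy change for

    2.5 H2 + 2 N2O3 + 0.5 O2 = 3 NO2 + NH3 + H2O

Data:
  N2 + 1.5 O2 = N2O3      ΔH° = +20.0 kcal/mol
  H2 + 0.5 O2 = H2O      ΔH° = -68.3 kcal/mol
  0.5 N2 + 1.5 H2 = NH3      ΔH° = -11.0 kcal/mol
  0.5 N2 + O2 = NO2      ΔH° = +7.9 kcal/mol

equation 1 reversed and × 2 (N2O3 must end up as a reactant; scale by 2 for the 2 N2O3): (-2)·(+20.0) = -40.0 kcal/mol
equation 2 as written (H2O already on the product side): -68.3 kcal/mol
equation 3 as written (NH3 already on the product side): -11.0 kcal/mol
equation 4 × 3 (scale by 3 for the 3 NO2): (3)·(+7.9) = +23.7 kcal/mol
By Hess's law, ΔH° = (-2)·(+20.0) + (1)·(-68.3) + (1)·(-11.0) + (3)·(+7.9) = -95.6 kcal/mol

ΔH° = -95.6 kcal/mol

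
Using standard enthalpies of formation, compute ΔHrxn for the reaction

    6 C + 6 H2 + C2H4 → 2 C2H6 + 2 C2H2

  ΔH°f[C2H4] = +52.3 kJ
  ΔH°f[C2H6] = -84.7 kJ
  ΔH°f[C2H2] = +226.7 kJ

ΔHrxn = 231.7 kJ

ΔH°rxn = Σ nΔHf°(products) − Σ nΔHf°(reactants).
Products: 2·(-84.7) + 2·(+226.7) = +284.0
Reactants: 6·(+0.0) + 6·(+0.0) + 1·(+52.3) = +52.3
ΔHrxn = (+284.0) − (+52.3) = 231.7 kJ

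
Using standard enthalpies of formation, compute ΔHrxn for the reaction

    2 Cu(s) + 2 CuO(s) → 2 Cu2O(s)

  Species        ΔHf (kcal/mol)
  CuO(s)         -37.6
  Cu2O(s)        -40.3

ΔHrxn = -5.4 kcal/mol

ΔH°rxn = Σ nΔHf°(products) − Σ nΔHf°(reactants).
Products: 2·(-40.3) = -80.6
Reactants: 2·(+0.0) + 2·(-37.6) = -75.2
ΔHrxn = (-80.6) − (-75.2) = -5.4 kcal/mol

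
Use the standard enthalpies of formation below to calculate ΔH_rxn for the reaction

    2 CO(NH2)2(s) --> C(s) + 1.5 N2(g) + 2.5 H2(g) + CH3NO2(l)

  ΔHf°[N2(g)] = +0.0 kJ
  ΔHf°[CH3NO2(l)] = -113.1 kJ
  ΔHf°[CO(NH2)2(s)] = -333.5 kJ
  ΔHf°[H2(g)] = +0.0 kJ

Products: 1·(+0.0) + 3/2·(+0.0) + 5/2·(+0.0) + 1·(-113.1) = -113.1
Reactants: 2·(-333.5) = -667.0
ΔH_rxn = (-113.1) − (-667.0) = 553.9 kJ

ΔH_rxn = 553.9 kJ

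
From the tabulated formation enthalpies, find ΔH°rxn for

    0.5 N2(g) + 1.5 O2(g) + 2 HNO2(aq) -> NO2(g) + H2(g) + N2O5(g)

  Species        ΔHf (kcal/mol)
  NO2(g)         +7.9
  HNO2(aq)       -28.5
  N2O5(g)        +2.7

ΔH°rxn = 67.6 kcal/mol

Products: 1·(+7.9) + 1·(+0.0) + 1·(+2.7) = +10.6
Reactants: 1/2·(+0.0) + 3/2·(+0.0) + 2·(-28.5) = -57.0
ΔH°rxn = (+10.6) − (-57.0) = 67.6 kcal/mol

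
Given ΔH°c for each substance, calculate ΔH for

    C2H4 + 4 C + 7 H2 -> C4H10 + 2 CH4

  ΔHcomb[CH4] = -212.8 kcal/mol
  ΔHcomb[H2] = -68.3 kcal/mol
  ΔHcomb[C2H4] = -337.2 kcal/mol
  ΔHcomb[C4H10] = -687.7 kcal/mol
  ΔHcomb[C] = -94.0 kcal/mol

Using ΔH = Σ nΔHc°(reactants) − Σ nΔHc°(products):
= [1·(-337.2) + 4·(-94.0) + 7·(-68.3)] − [1·(-687.7) + 2·(-212.8)]
= -78.0 kcal/mol

ΔH = -78.0 kcal/mol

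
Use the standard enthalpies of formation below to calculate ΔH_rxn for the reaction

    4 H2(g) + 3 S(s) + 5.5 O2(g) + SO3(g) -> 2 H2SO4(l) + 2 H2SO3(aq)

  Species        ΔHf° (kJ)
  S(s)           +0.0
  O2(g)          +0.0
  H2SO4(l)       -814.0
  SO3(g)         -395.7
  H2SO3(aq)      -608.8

ΔH_rxn = -2449.9 kJ

Products: 2·(-814.0) + 2·(-608.8) = -2845.6
Reactants: 4·(+0.0) + 3·(+0.0) + 11/2·(+0.0) + 1·(-395.7) = -395.7
ΔH_rxn = (-2845.6) − (-395.7) = -2449.9 kJ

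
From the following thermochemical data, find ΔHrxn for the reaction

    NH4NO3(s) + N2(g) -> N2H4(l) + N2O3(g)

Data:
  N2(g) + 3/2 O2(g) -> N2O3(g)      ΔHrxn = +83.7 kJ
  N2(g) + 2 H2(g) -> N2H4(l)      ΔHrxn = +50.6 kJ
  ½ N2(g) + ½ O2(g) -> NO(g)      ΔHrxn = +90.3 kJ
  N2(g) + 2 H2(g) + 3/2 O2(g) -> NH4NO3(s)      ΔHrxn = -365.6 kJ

ΔHrxn = 499.9 kJ

equation 1 as written: +83.7 kJ
equation 2 as written: +50.6 kJ
equation 3: not needed.
equation 4 reversed: +365.6 kJ
ΔHrxn = (+83.7) + (+50.6) + (+365.6) = 499.9 kJ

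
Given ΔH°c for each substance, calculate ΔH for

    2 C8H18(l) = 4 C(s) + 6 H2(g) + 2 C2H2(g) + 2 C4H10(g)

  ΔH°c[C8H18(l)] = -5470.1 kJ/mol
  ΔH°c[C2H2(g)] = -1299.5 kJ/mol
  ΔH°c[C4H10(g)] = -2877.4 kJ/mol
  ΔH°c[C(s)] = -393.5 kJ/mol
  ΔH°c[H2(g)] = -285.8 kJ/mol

ΔH = 702.4 kJ/mol

Using ΔH = Σ nΔHc°(reactants) − Σ nΔHc°(products):
= [2·(-5470.1)] − [4·(-393.5) + 6·(-285.8) + 2·(-1299.5) + 2·(-2877.4)]
= 702.4 kJ/mol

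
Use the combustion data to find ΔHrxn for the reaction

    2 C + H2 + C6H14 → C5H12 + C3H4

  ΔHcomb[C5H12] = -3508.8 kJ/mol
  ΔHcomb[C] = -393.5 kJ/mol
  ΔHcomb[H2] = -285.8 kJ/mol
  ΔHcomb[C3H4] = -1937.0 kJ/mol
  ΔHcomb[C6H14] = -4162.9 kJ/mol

ΔHrxn = 210.1 kJ/mol

With combustion enthalpies, reactants minus products:
= [2·(-393.5) + 1·(-285.8) + 1·(-4162.9)] − [1·(-3508.8) + 1·(-1937.0)]
= 210.1 kJ/mol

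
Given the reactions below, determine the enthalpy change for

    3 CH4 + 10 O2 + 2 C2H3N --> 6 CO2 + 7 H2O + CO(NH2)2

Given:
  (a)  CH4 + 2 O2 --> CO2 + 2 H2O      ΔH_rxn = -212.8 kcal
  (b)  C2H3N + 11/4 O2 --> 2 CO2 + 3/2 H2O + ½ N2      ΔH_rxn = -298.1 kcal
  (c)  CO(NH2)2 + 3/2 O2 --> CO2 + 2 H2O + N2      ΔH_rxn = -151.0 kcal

(a) × 3 (scale by 3 for the 3 CH4): (3)·(-212.8) = -638.4 kcal
(b) × 2 (scale by 2 for the 2 C2H3N): (2)·(-298.1) = -596.2 kcal
(c) reversed (CO(NH2)2 must end up as a product): +151.0 kcal
Summing the manipulated equations, ΔH_rxn = (3)·(-212.8) + (2)·(-298.1) + (-1)·(-151.0) = -1083.6 kcal

ΔH_rxn = -1083.6 kcal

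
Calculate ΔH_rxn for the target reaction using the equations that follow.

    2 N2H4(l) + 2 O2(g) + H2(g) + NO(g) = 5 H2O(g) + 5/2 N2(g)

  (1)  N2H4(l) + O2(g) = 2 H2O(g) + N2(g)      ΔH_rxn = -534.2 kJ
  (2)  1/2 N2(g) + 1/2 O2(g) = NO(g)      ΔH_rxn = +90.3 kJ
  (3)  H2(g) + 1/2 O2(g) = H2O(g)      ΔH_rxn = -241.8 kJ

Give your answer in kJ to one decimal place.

(1) × 2 (scale by 2 for the 2 N2H4(l)): (2)·(-534.2) = -1068.4 kJ
(2) reversed (NO(g) must end up as a reactant): -90.3 kJ
(3) as written (H2(g) already on the reactant side): -241.8 kJ
By Hess's law, ΔH_rxn = (2)·(-534.2) + (-1)·(+90.3) + (1)·(-241.8) = -1400.5 kJ

ΔH_rxn = -1400.5 kJ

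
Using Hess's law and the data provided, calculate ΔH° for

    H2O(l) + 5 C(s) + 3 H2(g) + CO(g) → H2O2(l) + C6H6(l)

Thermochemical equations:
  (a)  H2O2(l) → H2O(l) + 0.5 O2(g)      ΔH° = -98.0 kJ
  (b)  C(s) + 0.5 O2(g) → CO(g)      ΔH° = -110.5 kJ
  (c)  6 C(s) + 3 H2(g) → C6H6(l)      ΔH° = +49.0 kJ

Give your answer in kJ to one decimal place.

ΔH° = 257.5 kJ

(a) reversed (H2O2(l) must end up as a product): +98.0 kJ
(b) reversed (reverse to put CO(g) on the reactant side): +110.5 kJ
(c) as written (C6H6(l) already on the product side): +49.0 kJ
Combining the equations, ΔH° = (+98.0) + (+110.5) + (+49.0) = 257.5 kJ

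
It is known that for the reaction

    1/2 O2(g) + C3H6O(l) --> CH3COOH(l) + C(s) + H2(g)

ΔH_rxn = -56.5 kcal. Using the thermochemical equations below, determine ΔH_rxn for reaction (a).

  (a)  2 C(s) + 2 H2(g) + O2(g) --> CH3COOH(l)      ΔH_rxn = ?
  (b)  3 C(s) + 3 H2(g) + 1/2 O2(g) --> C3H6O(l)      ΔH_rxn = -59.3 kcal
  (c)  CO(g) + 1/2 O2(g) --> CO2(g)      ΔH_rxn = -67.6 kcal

ΔH_rxn = -115.8 kcal

(a) as written (CH3COOH(l) already on the product side): contributes x
(b) reversed (reverse to put C3H6O(l) on the reactant side): +59.3 kcal
(c): not needed (CO2(g) appears nowhere else).
-56.5 = (+59.3) + x
x = (-56.5 − (+59.3)) / (1) = -115.8 kcal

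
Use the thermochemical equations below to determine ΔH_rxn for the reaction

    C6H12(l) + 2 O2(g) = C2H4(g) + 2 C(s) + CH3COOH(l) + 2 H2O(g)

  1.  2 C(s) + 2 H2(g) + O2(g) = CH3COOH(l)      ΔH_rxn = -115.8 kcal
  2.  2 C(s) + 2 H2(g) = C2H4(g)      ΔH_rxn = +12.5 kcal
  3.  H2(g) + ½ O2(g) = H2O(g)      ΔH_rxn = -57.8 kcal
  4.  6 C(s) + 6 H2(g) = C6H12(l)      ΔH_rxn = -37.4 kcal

eq. 1 as written (CH3COOH(l) already on the product side): -115.8 kcal
eq. 2 as written (C2H4(g) already on the product side): +12.5 kcal
eq. 3 × 2 (×2 to match 2 H2O(g) in the target): (2)·(-57.8) = -115.6 kcal
eq. 4 reversed (C6H12(l) must end up as a reactant): +37.4 kcal
ΔH_rxn = (-115.8) + (+12.5) + (-115.6) + (+37.4) = -181.5 kcal

ΔH_rxn = -181.5 kcal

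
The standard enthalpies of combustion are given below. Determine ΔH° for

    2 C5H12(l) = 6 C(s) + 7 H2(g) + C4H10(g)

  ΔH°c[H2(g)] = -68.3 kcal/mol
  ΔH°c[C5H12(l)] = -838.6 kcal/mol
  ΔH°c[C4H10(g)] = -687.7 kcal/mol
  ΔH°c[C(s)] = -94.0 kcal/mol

ΔH° = 52.6 kcal/mol

With combustion enthalpies, reactants minus products:
= [2·(-838.6)] − [6·(-94.0) + 7·(-68.3) + 1·(-687.7)]
= 52.6 kcal/mol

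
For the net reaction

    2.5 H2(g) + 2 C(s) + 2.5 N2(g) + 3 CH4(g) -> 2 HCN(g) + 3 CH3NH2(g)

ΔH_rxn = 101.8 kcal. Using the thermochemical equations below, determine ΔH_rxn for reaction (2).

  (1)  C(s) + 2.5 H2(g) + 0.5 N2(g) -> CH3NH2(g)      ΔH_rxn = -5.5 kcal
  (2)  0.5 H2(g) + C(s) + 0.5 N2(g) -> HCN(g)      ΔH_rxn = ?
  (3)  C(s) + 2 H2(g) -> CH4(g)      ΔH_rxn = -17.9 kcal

(1) × 3 (scale by 3 for the 3 CH3NH2(g)): (3)·(-5.5) = -16.5 kcal
(2) × 2 (scale by 2 for the 2 HCN(g)): contributes 2·x
(3) reversed and × 3 (CH4(g) must end up as a reactant; scale by 3 for the 3 CH4(g)): (-3)·(-17.9) = +53.7 kcal
+101.8 = (-16.5) + (+53.7) + 2·x
x = (+101.8 − (+37.2)) / (2) = 32.3 kcal

ΔH_rxn = 32.3 kcal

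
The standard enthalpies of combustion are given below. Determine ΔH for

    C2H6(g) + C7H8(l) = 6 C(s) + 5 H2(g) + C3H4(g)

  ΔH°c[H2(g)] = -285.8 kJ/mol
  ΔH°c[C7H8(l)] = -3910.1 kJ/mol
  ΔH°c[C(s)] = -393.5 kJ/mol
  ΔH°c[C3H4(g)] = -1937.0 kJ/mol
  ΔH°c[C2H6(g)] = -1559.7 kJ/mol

With combustion enthalpies, reactants minus products:
= [1·(-1559.7) + 1·(-3910.1)] − [6·(-393.5) + 5·(-285.8) + 1·(-1937.0)]
= 257.2 kJ/mol

ΔH = 257.2 kJ/mol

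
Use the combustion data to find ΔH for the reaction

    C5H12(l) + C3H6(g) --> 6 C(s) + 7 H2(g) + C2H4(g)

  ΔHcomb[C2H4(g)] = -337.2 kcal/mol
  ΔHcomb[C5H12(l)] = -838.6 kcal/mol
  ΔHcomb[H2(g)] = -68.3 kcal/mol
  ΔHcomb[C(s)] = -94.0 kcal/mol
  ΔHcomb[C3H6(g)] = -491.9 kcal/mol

Using ΔH = Σ nΔHc°(reactants) − Σ nΔHc°(products):
= [1·(-838.6) + 1·(-491.9)] − [6·(-94.0) + 7·(-68.3) + 1·(-337.2)]
= 48.8 kcal/mol

ΔH = 48.8 kcal/mol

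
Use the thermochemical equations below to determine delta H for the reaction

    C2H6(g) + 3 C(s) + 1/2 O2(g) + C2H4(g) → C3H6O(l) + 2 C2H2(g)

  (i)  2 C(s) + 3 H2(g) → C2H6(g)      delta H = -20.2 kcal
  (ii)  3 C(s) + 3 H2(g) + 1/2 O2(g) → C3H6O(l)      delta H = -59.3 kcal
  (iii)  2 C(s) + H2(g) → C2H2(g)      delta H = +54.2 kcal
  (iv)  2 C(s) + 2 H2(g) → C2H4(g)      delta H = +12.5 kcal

(i) reversed (C2H6(g) must end up as a reactant): +20.2 kcal
(ii) as written (C3H6O(l) already on the product side): -59.3 kcal
(iii) × 2 (×2 to match 2 C2H2(g) in the target): (2)·(+54.2) = +108.4 kcal
(iv) reversed (reverse to put C2H4(g) on the reactant side): -12.5 kcal
Summing the manipulated equations, delta H = (-1)·(-20.2) + (1)·(-59.3) + (2)·(+54.2) + (-1)·(+12.5) = 56.8 kcal

delta H = 56.8 kcal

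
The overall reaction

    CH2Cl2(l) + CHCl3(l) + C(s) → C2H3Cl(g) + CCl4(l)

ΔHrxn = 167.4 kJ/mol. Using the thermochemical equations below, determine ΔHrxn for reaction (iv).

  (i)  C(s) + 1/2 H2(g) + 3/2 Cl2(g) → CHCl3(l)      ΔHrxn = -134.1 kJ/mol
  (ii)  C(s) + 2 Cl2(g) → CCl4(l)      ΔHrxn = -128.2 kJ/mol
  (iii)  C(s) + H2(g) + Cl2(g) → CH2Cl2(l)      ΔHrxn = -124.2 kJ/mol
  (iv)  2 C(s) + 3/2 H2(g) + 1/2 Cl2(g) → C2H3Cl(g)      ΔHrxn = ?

ΔHrxn = 37.3 kJ/mol

(i) reversed (reverse to put CHCl3(l) on the reactant side): +134.1 kJ/mol
(ii) as written (CCl4(l) already on the product side): -128.2 kJ/mol
(iii) reversed (CH2Cl2(l) must end up as a reactant): +124.2 kJ/mol
(iv) as written (C2H3Cl(g) already on the product side): contributes x
+167.4 = (+134.1) + (-128.2) + (+124.2) + x
x = (+167.4 − (+130.1)) / (1) = 37.3 kJ/mol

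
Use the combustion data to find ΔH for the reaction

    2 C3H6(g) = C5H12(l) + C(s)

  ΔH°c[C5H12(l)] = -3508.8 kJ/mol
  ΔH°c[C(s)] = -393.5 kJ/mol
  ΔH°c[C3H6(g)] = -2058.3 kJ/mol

With combustion enthalpies, reactants minus products:
= [2·(-2058.3)] − [1·(-3508.8) + 1·(-393.5)]
= -214.3 kJ/mol

ΔH = -214.3 kJ/mol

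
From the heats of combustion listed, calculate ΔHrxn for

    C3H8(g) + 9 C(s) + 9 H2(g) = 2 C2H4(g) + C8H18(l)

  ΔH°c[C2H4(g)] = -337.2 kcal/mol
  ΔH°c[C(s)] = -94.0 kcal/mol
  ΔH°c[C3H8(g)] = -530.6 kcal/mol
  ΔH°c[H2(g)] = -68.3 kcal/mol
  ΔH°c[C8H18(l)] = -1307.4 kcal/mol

ΔHrxn = -9.5 kcal/mol

Using ΔH = Σ nΔHc°(reactants) − Σ nΔHc°(products):
= [1·(-530.6) + 9·(-94.0) + 9·(-68.3)] − [2·(-337.2) + 1·(-1307.4)]
= -9.5 kcal/mol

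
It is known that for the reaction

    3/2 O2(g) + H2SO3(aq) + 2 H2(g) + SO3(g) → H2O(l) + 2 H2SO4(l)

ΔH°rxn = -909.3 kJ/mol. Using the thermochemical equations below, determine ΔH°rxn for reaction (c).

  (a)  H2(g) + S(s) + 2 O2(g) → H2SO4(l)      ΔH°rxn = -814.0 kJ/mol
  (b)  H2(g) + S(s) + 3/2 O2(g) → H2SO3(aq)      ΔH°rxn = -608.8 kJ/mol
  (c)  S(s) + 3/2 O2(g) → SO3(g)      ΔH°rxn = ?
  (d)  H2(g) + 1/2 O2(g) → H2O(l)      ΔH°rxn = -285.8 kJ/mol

(a) × 2 (×2 to match 2 H2SO4(l) in the target): (2)·(-814.0) = -1628.0 kJ/mol
(b) reversed (reverse to put H2SO3(aq) on the reactant side): +608.8 kJ/mol
(c) reversed (reverse to put SO3(g) on the reactant side): contributes −x
(d) as written (H2O(l) already on the product side): -285.8 kJ/mol
-909.3 = (-1628.0) + (+608.8) + (-285.8) − x
x = (-909.3 − (-1305.0)) / (-1) = -395.7 kJ/mol

ΔH°rxn = -395.7 kJ/mol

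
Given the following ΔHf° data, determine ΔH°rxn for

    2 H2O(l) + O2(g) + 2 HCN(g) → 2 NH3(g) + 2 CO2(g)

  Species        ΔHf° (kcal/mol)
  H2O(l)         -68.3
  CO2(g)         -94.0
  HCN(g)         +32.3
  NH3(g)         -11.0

ΔH°rxn = -138.0 kcal/mol

Products: 2·(-11.0) + 2·(-94.0) = -210.0
Reactants: 2·(-68.3) + 1·(+0.0) + 2·(+32.3) = -72.0
ΔH°rxn = (-210.0) − (-72.0) = -138.0 kcal/mol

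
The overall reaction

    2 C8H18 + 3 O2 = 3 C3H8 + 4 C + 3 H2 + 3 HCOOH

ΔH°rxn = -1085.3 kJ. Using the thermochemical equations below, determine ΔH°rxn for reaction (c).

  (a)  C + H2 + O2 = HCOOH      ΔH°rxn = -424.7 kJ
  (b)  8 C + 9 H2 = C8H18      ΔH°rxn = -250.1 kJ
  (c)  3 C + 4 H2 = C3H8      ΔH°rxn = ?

ΔH°rxn = -103.8 kJ

(a) × 3 (scale by 3 for the 3 HCOOH): (3)·(-424.7) = -1274.1 kJ
(b) reversed and × 2 (C8H18 must end up as a reactant; scale by 2 for the 2 C8H18): (-2)·(-250.1) = +500.2 kJ
(c) × 3 (scale by 3 for the 3 C3H8): contributes 3·x
-1085.3 = (-1274.1) + (+500.2) + 3·x
x = (-1085.3 − (-773.9)) / (3) = -103.8 kJ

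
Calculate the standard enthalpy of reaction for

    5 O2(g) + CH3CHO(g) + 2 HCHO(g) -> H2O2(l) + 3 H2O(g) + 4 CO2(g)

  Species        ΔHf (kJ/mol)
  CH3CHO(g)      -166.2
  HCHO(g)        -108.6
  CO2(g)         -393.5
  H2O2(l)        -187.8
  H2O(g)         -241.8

ΔH° = -2103.8 kJ/mol

Products: 1·(-187.8) + 3·(-241.8) + 4·(-393.5) = -2487.2
Reactants: 5·(+0.0) + 1·(-166.2) + 2·(-108.6) = -383.4
ΔH° = (-2487.2) − (-383.4) = -2103.8 kJ/mol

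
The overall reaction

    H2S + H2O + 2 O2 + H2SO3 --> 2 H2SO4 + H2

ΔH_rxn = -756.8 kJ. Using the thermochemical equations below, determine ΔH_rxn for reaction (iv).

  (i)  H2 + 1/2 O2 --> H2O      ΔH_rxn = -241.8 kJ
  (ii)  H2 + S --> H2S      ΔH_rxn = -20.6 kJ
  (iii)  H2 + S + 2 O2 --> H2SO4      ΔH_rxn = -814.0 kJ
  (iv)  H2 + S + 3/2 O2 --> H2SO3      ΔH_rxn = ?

ΔH_rxn = -608.8 kJ

(i) reversed (H2O must end up as a reactant): +241.8 kJ
(ii) reversed (reverse to put H2S on the reactant side): +20.6 kJ
(iii) × 2 (×2 to match 2 H2SO4 in the target): (2)·(-814.0) = -1628.0 kJ
(iv) reversed (H2SO3 must end up as a reactant): contributes −x
-756.8 = (+241.8) + (+20.6) + (-1628.0) − x
x = (-756.8 − (-1365.6)) / (-1) = -608.8 kJ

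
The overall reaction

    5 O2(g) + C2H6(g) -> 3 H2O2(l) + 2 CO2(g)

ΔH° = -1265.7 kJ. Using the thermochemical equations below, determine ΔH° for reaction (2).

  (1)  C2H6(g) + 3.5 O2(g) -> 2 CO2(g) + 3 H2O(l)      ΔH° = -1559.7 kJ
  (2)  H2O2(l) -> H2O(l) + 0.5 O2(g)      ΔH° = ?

(1) as written: -1559.7 kJ
(2) reversed and × 3: contributes −3·x
-1265.7 = (-1559.7) − 3·x
x = (-1265.7 − (-1559.7)) / (-3) = -98.0 kJ

ΔH° = -98.0 kJ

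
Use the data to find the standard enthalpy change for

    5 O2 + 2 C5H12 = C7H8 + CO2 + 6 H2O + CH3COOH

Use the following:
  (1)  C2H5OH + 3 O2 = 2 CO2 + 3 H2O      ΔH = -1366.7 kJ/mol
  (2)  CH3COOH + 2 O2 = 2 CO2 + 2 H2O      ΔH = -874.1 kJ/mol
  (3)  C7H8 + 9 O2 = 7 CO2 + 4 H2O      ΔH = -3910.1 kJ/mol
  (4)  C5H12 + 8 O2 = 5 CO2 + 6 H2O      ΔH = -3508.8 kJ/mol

(1): not needed (C2H5OH appears nowhere else).
(2) reversed (reverse to put CH3COOH on the product side): +874.1 kJ/mol
(3) reversed (reverse to put C7H8 on the product side): +3910.1 kJ/mol
(4) × 2 (scale by 2 for the 2 C5H12): (2)·(-3508.8) = -7017.6 kJ/mol
ΔH = (-1)·(-874.1) + (-1)·(-3910.1) + (2)·(-3508.8) = -2233.4 kJ/mol

ΔH = -2233.4 kJ/mol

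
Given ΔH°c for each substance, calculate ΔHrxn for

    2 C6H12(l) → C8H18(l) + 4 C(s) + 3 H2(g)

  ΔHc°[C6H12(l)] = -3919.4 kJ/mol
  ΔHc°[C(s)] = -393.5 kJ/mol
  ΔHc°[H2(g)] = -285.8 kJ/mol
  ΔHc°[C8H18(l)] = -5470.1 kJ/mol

Using ΔH = Σ nΔHc°(reactants) − Σ nΔHc°(products):
= [2·(-3919.4)] − [1·(-5470.1) + 4·(-393.5) + 3·(-285.8)]
= 62.7 kJ/mol

ΔHrxn = 62.7 kJ/mol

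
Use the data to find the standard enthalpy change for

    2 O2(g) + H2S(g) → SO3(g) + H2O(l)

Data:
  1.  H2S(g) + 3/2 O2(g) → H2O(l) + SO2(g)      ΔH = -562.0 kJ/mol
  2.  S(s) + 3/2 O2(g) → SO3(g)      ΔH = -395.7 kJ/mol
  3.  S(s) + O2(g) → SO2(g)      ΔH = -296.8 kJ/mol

eq. 1 as written: -562.0 kJ/mol
eq. 2 as written: -395.7 kJ/mol
eq. 3 reversed: +296.8 kJ/mol
Combining the equations, ΔH = (-562.0) + (-395.7) + (+296.8) = -660.9 kJ/mol

ΔH = -660.9 kJ/mol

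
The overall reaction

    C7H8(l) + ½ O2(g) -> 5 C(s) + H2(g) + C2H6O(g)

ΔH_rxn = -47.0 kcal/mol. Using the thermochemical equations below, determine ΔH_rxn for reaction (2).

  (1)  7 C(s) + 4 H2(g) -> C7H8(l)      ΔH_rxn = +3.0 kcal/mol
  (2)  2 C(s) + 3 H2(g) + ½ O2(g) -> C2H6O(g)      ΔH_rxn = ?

(1) reversed (C7H8(l) must end up as a reactant): -3.0 kcal/mol
(2) as written (C2H6O(g) already on the product side): contributes x
-47.0 = (-3.0) + x
x = (-47.0 − (-3.0)) / (1) = -44.0 kcal/mol

ΔH_rxn = -44.0 kcal/mol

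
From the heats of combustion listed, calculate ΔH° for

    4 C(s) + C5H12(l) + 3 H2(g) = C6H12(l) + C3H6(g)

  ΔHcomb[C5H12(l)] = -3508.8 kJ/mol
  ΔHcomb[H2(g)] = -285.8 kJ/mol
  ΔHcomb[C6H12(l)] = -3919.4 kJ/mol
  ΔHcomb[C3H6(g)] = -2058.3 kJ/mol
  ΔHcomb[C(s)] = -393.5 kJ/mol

ΔH° = 37.5 kJ/mol

Using ΔH = Σ nΔHc°(reactants) − Σ nΔHc°(products):
= [4·(-393.5) + 1·(-3508.8) + 3·(-285.8)] − [1·(-3919.4) + 1·(-2058.3)]
= 37.5 kJ/mol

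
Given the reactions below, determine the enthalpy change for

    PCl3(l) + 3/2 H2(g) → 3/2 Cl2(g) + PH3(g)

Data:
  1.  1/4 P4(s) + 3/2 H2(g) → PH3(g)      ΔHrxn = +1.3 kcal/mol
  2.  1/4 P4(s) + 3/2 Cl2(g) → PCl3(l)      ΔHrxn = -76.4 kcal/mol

ΔHrxn = 77.7 kcal/mol

eq. 1 as written (PH3(g) already on the product side): +1.3 kcal/mol
eq. 2 reversed (reverse to put PCl3(l) on the reactant side): +76.4 kcal/mol
ΔHrxn = (+1.3) + (+76.4) = 77.7 kcal/mol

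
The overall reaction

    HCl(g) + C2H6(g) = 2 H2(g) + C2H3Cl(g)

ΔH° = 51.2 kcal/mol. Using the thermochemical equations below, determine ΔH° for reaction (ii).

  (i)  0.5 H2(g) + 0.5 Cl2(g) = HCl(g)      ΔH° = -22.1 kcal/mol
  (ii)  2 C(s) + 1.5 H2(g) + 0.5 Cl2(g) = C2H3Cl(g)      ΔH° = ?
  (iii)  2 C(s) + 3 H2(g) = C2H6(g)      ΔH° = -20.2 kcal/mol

(i) reversed (reverse to put HCl(g) on the reactant side): +22.1 kcal/mol
(ii) as written (C2H3Cl(g) already on the product side): contributes x
(iii) reversed (reverse to put C2H6(g) on the reactant side): +20.2 kcal/mol
+51.2 = (+22.1) + (+20.2) + x
x = (+51.2 − (+42.3)) / (1) = 8.9 kcal/mol

ΔH° = 8.9 kcal/mol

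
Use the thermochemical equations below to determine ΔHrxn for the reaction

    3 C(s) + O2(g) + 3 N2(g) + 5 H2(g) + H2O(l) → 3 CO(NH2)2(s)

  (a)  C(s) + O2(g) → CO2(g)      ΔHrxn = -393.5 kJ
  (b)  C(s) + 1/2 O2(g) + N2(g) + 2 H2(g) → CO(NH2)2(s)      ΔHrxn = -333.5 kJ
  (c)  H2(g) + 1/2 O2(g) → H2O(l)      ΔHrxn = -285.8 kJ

(a): not needed (CO2(g) appears nowhere else).
(b) × 3 (×3 to match 3 CO(NH2)2(s) in the target): (3)·(-333.5) = -1000.5 kJ
(c) reversed (H2O(l) must end up as a reactant): +285.8 kJ
ΔHrxn = (3)·(-333.5) + (-1)·(-285.8) = -714.7 kJ

ΔHrxn = -714.7 kJ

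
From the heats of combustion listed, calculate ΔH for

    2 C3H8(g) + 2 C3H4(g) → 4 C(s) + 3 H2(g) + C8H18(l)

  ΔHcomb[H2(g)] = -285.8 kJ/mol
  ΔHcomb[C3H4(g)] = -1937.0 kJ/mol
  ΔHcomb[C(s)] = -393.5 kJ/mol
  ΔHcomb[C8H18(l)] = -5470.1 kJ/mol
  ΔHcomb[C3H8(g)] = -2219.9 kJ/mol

Using ΔH = Σ nΔHc°(reactants) − Σ nΔHc°(products):
= [2·(-2219.9) + 2·(-1937.0)] − [4·(-393.5) + 3·(-285.8) + 1·(-5470.1)]
= -412.3 kJ/mol

ΔH = -412.3 kJ/mol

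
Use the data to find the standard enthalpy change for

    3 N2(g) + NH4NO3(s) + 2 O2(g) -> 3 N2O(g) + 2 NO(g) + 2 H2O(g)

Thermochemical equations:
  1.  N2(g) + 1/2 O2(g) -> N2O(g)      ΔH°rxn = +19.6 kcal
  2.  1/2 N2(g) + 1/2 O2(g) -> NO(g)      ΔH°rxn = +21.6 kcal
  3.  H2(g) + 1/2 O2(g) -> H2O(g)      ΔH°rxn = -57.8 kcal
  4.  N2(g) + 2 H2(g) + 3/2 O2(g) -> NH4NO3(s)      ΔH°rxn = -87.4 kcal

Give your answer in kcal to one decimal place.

ΔH°rxn = 73.8 kcal

eq. 1 × 3 (scale by 3 for the 3 N2O(g)): (3)·(+19.6) = +58.8 kcal
eq. 2 × 2 (scale by 2 for the 2 NO(g)): (2)·(+21.6) = +43.2 kcal
eq. 3 × 2 (×2 to match 2 H2O(g) in the target): (2)·(-57.8) = -115.6 kcal
eq. 4 reversed (reverse to put NH4NO3(s) on the reactant side): +87.4 kcal
ΔH°rxn = (3)·(+19.6) + (2)·(+21.6) + (2)·(-57.8) + (-1)·(-87.4) = 73.8 kcal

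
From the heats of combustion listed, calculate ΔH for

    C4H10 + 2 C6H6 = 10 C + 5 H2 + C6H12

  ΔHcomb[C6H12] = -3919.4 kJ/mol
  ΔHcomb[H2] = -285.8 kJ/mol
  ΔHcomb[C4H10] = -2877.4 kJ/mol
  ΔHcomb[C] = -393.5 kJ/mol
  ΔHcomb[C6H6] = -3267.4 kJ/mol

ΔH = -128.8 kJ/mol

Using ΔH = Σ nΔHc°(reactants) − Σ nΔHc°(products):
= [1·(-2877.4) + 2·(-3267.4)] − [10·(-393.5) + 5·(-285.8) + 1·(-3919.4)]
= -128.8 kJ/mol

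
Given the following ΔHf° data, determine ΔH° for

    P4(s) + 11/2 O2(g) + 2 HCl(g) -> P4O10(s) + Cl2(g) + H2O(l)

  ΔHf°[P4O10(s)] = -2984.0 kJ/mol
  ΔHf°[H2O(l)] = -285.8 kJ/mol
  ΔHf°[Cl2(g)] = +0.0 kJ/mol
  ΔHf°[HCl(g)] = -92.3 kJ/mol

ΔH°rxn = Σ nΔHf°(products) − Σ nΔHf°(reactants).
Products: 1·(-2984.0) + 1·(+0.0) + 1·(-285.8) = -3269.8
Reactants: 1·(+0.0) + 11/2·(+0.0) + 2·(-92.3) = -184.6
ΔH° = (-3269.8) − (-184.6) = -3085.2 kJ/mol

ΔH° = -3085.2 kJ/mol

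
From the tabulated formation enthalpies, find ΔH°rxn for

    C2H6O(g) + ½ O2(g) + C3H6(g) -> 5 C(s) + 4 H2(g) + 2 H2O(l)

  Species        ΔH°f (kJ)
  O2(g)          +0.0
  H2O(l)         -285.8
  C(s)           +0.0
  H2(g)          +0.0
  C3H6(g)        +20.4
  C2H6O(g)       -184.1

ΔH°rxn = -407.9 kJ

ΔH°rxn = Σ nΔHf°(products) − Σ nΔHf°(reactants).
Products: 5·(+0.0) + 4·(+0.0) + 2·(-285.8) = -571.6
Reactants: 1·(-184.1) + 1/2·(+0.0) + 1·(+20.4) = -163.7
ΔH°rxn = (-571.6) − (-163.7) = -407.9 kJ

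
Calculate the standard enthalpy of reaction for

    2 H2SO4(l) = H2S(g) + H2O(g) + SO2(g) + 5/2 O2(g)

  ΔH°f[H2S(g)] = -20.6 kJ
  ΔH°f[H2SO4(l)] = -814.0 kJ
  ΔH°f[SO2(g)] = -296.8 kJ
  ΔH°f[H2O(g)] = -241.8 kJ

ΔH° = 1068.8 kJ

ΔH°rxn = Σ nΔHf°(products) − Σ nΔHf°(reactants).
Products: 1·(-20.6) + 1·(-241.8) + 1·(-296.8) + 5/2·(+0.0) = -559.2
Reactants: 2·(-814.0) = -1628.0
ΔH° = (-559.2) − (-1628.0) = 1068.8 kJ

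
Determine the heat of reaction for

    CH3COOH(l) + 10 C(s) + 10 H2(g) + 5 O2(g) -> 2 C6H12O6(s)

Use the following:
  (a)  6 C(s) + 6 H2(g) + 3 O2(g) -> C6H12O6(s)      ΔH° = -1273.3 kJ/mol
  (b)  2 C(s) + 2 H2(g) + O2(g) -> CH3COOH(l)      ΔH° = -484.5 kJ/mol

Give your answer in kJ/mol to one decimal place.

ΔH° = -2062.1 kJ/mol

(a) × 2: (2)·(-1273.3) = -2546.6 kJ/mol
(b) reversed: +484.5 kJ/mol
ΔH° = (-2546.6) + (+484.5) = -2062.1 kJ/mol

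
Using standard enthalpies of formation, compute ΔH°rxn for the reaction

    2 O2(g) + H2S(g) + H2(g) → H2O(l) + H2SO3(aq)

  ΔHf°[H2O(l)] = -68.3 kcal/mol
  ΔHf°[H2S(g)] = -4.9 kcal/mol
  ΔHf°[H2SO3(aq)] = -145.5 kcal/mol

ΔH°rxn = -208.9 kcal/mol

Products: 1·(-68.3) + 1·(-145.5) = -213.8
Reactants: 2·(+0.0) + 1·(-4.9) + 1·(+0.0) = -4.9
ΔH°rxn = (-213.8) − (-4.9) = -208.9 kcal/mol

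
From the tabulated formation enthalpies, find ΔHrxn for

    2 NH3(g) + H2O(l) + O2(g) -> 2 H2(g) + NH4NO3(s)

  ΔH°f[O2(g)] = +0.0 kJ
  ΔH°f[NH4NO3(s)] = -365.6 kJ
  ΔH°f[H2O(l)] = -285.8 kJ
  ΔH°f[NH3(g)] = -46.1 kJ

Products: 2·(+0.0) + 1·(-365.6) = -365.6
Reactants: 2·(-46.1) + 1·(-285.8) + 1·(+0.0) = -378.0
ΔHrxn = (-365.6) − (-378.0) = 12.4 kJ

ΔHrxn = 12.4 kJ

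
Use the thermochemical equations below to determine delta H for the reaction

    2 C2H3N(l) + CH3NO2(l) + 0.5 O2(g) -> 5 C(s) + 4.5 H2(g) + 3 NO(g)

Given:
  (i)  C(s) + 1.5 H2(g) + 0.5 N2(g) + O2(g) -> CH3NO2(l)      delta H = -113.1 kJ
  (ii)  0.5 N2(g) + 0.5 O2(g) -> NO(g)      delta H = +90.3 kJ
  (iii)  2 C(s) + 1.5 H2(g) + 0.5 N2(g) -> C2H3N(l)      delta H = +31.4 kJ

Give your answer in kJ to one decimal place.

delta H = 321.2 kJ

(i) reversed: +113.1 kJ
(ii) × 3: (3)·(+90.3) = +270.9 kJ
(iii) reversed and × 2: (-2)·(+31.4) = -62.8 kJ
Combining the equations, delta H = (-1)·(-113.1) + (3)·(+90.3) + (-2)·(+31.4) = 321.2 kJ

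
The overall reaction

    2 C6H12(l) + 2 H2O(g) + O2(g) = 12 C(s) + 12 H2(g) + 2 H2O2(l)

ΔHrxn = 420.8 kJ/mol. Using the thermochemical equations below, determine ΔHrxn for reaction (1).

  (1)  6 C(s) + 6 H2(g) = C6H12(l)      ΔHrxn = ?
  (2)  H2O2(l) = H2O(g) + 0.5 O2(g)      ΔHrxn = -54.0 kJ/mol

(1) reversed and × 2 (reverse to put C6H12(l) on the reactant side; scale by 2 for the 2 C6H12(l)): contributes −2·x
(2) reversed and × 2 (H2O2(l) must end up as a product; ×2 to match 2 H2O2(l) in the target): (-2)·(-54.0) = +108.0 kJ/mol
+420.8 = (+108.0) − 2·x
x = (+420.8 − (+108.0)) / (-2) = -156.4 kJ/mol

ΔHrxn = -156.4 kJ/mol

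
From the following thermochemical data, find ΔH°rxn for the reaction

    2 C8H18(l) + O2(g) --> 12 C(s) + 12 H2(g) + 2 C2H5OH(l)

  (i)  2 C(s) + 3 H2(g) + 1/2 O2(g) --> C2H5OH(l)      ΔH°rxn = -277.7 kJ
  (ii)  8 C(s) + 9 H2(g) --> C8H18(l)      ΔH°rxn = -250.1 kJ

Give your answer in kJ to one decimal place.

(i) × 2: (2)·(-277.7) = -555.4 kJ
(ii) reversed and × 2: (-2)·(-250.1) = +500.2 kJ
Since enthalpy is a state function, ΔH°rxn = (-555.4) + (+500.2) = -55.2 kJ

ΔH°rxn = -55.2 kJ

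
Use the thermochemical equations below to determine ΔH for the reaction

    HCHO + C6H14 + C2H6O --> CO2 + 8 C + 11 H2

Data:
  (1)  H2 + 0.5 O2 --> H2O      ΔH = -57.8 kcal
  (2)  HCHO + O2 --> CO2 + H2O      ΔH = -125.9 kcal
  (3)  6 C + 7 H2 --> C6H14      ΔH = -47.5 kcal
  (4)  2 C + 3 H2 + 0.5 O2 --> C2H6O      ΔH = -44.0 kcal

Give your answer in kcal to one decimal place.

(1) reversed: +57.8 kcal
(2) as written (HCHO already on the reactant side): -125.9 kcal
(3) reversed (C6H14 must end up as a reactant): +47.5 kcal
(4) reversed (reverse to put C2H6O on the reactant side): +44.0 kcal
Since enthalpy is a state function, ΔH = (-1)·(-57.8) + (1)·(-125.9) + (-1)·(-47.5) + (-1)·(-44.0) = 23.4 kcal

ΔH = 23.4 kcal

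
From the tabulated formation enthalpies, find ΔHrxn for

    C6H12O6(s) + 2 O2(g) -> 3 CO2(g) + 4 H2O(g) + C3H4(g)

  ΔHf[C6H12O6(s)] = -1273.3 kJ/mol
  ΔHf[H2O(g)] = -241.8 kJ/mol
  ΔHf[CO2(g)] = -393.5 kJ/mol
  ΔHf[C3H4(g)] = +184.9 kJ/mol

Products: 3·(-393.5) + 4·(-241.8) + 1·(+184.9) = -1962.8
Reactants: 1·(-1273.3) + 2·(+0.0) = -1273.3
ΔHrxn = (-1962.8) − (-1273.3) = -689.5 kJ/mol

ΔHrxn = -689.5 kJ/mol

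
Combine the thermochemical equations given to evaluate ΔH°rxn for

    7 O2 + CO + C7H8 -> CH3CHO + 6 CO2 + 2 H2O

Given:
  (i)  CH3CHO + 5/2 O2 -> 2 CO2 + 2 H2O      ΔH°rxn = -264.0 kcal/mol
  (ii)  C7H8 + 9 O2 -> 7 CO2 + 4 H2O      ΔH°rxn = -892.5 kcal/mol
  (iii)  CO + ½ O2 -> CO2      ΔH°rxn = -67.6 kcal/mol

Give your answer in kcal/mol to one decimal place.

(i) reversed (CH3CHO must end up as a product): +264.0 kcal/mol
(ii) as written (C7H8 already on the reactant side): -892.5 kcal/mol
(iii) as written (CO already on the reactant side): -67.6 kcal/mol
Since enthalpy is a state function, ΔH°rxn = (-1)·(-264.0) + (1)·(-892.5) + (1)·(-67.6) = -696.1 kcal/mol

ΔH°rxn = -696.1 kcal/mol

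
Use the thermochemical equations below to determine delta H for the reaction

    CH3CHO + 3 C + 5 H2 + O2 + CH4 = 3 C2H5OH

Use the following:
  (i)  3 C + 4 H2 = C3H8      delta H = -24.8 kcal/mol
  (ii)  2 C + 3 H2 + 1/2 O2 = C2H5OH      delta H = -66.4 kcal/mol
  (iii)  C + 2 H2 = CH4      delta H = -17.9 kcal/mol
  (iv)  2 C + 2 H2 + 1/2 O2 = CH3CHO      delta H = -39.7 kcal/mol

delta H = -141.6 kcal/mol

(i): not needed (C3H8 appears nowhere else).
(ii) × 3 (scale by 3 for the 3 C2H5OH): (3)·(-66.4) = -199.2 kcal/mol
(iii) reversed (reverse to put CH4 on the reactant side): +17.9 kcal/mol
(iv) reversed (reverse to put CH3CHO on the reactant side): +39.7 kcal/mol
Combining the equations, delta H = (-199.2) + (+17.9) + (+39.7) = -141.6 kcal/mol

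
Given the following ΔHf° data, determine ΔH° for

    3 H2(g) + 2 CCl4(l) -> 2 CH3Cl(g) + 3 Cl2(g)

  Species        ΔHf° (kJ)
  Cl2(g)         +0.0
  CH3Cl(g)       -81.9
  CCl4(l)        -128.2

ΔH° = 92.6 kJ

ΔH°rxn = Σ nΔHf°(products) − Σ nΔHf°(reactants).
Products: 2·(-81.9) + 3·(+0.0) = -163.8
Reactants: 3·(+0.0) + 2·(-128.2) = -256.4
ΔH° = (-163.8) − (-256.4) = 92.6 kJ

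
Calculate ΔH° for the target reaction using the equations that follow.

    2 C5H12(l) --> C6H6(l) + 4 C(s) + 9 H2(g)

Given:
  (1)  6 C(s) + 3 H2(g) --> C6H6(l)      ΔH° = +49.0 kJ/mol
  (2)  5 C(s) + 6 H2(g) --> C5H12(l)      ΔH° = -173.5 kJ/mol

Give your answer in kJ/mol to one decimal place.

(1) as written: +49.0 kJ/mol
(2) reversed and × 2: (-2)·(-173.5) = +347.0 kJ/mol
ΔH° = (+49.0) + (+347.0) = 396.0 kJ/mol

ΔH° = 396.0 kJ/mol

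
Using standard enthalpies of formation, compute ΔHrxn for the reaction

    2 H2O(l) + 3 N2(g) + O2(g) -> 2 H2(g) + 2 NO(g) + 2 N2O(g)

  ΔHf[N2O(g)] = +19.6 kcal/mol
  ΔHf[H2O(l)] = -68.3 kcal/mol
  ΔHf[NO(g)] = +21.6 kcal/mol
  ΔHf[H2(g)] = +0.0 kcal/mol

ΔHrxn = 219.0 kcal/mol

ΔH°rxn = Σ nΔHf°(products) − Σ nΔHf°(reactants).
Products: 2·(+0.0) + 2·(+21.6) + 2·(+19.6) = +82.4
Reactants: 2·(-68.3) + 3·(+0.0) + 1·(+0.0) = -136.6
ΔHrxn = (+82.4) − (-136.6) = 219.0 kcal/mol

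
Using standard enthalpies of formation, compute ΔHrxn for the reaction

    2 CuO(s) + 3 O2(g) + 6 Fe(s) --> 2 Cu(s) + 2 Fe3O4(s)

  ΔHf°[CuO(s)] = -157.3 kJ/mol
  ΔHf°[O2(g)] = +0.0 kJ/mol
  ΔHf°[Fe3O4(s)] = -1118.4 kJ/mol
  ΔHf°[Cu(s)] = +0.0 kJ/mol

ΔHrxn = -1922.2 kJ/mol

ΔH°rxn = Σ nΔHf°(products) − Σ nΔHf°(reactants).
Products: 2·(+0.0) + 2·(-1118.4) = -2236.8
Reactants: 2·(-157.3) + 3·(+0.0) + 6·(+0.0) = -314.6
ΔHrxn = (-2236.8) − (-314.6) = -1922.2 kJ/mol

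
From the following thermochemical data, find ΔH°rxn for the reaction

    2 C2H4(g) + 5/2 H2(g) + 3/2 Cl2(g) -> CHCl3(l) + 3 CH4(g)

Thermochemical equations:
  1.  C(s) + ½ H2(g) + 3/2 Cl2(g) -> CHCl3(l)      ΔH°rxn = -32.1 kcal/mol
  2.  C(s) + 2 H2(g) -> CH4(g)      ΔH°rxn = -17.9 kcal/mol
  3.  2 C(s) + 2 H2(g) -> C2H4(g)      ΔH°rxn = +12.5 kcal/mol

ΔH°rxn = -110.8 kcal/mol

eq. 1 as written: -32.1 kcal/mol
eq. 2 × 3: (3)·(-17.9) = -53.7 kcal/mol
eq. 3 reversed and × 2: (-2)·(+12.5) = -25.0 kcal/mol
ΔH°rxn = (-32.1) + (-53.7) + (-25.0) = -110.8 kcal/mol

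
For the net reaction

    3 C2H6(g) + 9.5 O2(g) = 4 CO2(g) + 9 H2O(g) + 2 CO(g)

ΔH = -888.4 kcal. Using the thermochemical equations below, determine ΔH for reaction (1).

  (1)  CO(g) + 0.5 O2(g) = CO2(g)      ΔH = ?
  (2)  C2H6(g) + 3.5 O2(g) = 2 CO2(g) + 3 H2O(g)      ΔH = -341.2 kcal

ΔH = -67.6 kcal

(1) reversed and × 2: contributes −2·x
(2) × 3: (3)·(-341.2) = -1023.6 kcal
-888.4 = (-1023.6) − 2·x
x = (-888.4 − (-1023.6)) / (-2) = -67.6 kcal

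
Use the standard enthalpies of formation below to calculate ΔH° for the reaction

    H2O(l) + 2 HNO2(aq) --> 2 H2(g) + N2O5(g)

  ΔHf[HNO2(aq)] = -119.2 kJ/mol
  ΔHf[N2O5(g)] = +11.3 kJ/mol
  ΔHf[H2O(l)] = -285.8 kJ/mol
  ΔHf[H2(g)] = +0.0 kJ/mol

ΔH° = 535.5 kJ/mol

Products: 2·(+0.0) + 1·(+11.3) = +11.3
Reactants: 1·(-285.8) + 2·(-119.2) = -524.2
ΔH° = (+11.3) − (-524.2) = 535.5 kJ/mol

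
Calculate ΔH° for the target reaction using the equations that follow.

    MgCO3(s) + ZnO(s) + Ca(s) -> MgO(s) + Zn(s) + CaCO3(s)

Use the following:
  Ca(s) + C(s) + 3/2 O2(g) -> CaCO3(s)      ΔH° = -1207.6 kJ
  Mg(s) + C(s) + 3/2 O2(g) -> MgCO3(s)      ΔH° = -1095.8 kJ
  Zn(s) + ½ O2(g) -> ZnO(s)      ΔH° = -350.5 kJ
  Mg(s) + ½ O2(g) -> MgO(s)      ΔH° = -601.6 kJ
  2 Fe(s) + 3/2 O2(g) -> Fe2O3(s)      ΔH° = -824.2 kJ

equation 1 as written (CaCO3(s) already on the product side): -1207.6 kJ
equation 2 reversed (MgCO3(s) must end up as a reactant): +1095.8 kJ
equation 3 reversed (ZnO(s) must end up as a reactant): +350.5 kJ
equation 4 as written (MgO(s) already on the product side): -601.6 kJ
equation 5: not needed (Fe2O3(s) appears nowhere else).
By Hess's law, ΔH° = (1)·(-1207.6) + (-1)·(-1095.8) + (-1)·(-350.5) + (1)·(-601.6) = -362.9 kJ

ΔH° = -362.9 kJ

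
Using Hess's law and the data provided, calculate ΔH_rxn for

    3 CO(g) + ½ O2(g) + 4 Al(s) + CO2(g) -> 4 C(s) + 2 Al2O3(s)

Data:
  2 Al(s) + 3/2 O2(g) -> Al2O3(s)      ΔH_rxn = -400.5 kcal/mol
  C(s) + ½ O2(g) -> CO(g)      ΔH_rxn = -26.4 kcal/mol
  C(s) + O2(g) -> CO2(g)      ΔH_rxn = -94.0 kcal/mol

ΔH_rxn = -627.8 kcal/mol

equation 1 × 2: (2)·(-400.5) = -801.0 kcal/mol
equation 2 reversed and × 3: (-3)·(-26.4) = +79.2 kcal/mol
equation 3 reversed: +94.0 kcal/mol
By Hess's law, ΔH_rxn = (2)·(-400.5) + (-3)·(-26.4) + (-1)·(-94.0) = -627.8 kcal/mol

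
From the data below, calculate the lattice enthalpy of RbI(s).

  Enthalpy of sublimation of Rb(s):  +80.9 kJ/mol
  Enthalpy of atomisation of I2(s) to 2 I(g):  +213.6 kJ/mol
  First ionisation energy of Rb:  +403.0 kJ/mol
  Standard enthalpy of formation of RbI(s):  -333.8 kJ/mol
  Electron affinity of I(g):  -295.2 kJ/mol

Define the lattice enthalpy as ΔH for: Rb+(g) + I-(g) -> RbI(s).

U = -629.3 kJ/mol

ΔHf° = 1·ΔHsub + 1·(ΣIE) + 1/2·D(I2) + 1·EA + U
-333.8 = 1·(+80.9) + 1·(+403.0) + 1/2·(+213.6) + 1·(-295.2) + U
U = -333.8 − (+295.5) = -629.3 kJ/mol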